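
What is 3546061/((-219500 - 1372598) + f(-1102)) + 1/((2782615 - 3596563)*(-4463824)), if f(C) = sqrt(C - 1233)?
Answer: (sqrt(2335) - 12883976540977046174*I)/(3633320617152*(sqrt(2335) + 1592098*I)) ≈ -2.2273 - 6.7601e-5*I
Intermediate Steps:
f(C) = sqrt(-1233 + C)
3546061/((-219500 - 1372598) + f(-1102)) + 1/((2782615 - 3596563)*(-4463824)) = 3546061/((-219500 - 1372598) + sqrt(-1233 - 1102)) + 1/((2782615 - 3596563)*(-4463824)) = 3546061/(-1592098 + sqrt(-2335)) - 1/4463824/(-813948) = 3546061/(-1592098 + I*sqrt(2335)) - 1/813948*(-1/4463824) = 3546061/(-1592098 + I*sqrt(2335)) + 1/3633320617152 = 1/3633320617152 + 3546061/(-1592098 + I*sqrt(2335))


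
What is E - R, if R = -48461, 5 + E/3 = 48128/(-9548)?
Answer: 115604506/2387 ≈ 48431.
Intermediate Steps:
E = -71901/2387 (E = -15 + 3*(48128/(-9548)) = -15 + 3*(48128*(-1/9548)) = -15 + 3*(-12032/2387) = -15 - 36096/2387 = -71901/2387 ≈ -30.122)
E - R = -71901/2387 - 1*(-48461) = -71901/2387 + 48461 = 115604506/2387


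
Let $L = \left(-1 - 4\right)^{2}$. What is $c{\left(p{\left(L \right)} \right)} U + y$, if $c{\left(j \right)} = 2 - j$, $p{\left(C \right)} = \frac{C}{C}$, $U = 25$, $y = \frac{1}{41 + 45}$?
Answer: $\frac{2151}{86} \approx 25.012$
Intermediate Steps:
$L = 25$ ($L = \left(-5\right)^{2} = 25$)
$y = \frac{1}{86} \approx 0.011628$
$p{\left(C \right)} = 1$
$c{\left(p{\left(L \right)} \right)} U + y = \left(2 - 1\right) 25 + \frac{1}{86} = 1 \cdot 25 + \frac{1}{86} = 25 + \frac{1}{86} = \frac{2151}{86}$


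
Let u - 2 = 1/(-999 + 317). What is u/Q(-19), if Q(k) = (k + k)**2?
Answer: 1363/984808 ≈ 0.0013840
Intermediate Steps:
Q(k) = 4*k**2 (Q(k) = (2*k)**2 = 4*k**2)
u = 1363/682 (u = 2 + 1/(-999 + 317) = 2 + 1/(-682) = 2 - 1/682 = 1363/682 ≈ 1.9985)
u/Q(-19) = 1363/(682*((4*(-19)**2))) = 1363/(682*((4*361))) = (1363/682)/1444 = (1363/682)*(1/1444) = 1363/984808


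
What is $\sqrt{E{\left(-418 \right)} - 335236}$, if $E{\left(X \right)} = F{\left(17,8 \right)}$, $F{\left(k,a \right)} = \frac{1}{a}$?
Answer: $\frac{i \sqrt{5363774}}{4} \approx 579.0 i$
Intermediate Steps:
$E{\left(X \right)} = \frac{1}{8}$
$\sqrt{E{\left(-418 \right)} - 335236} = \sqrt{\frac{1}{8} - 335236} = \sqrt{- \frac{2681887}{8}} = \frac{i \sqrt{5363774}}{4}$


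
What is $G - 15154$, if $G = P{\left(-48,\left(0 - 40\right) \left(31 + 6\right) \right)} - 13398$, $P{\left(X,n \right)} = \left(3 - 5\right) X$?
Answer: $-28456$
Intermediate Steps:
$P{\left(X,n \right)} = - 2 X$
$G = -13302$ ($G = \left(-2\right) \left(-48\right) - 13398 = 96 - 13398 = -13302$)
$G - 15154 = -13302 - 15154 = -28456$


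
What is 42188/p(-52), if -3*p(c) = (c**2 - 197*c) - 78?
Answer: -21094/2145 ≈ -9.8340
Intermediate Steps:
p(c) = 26 - c**2/3 + 197*c/3 (p(c) = -((c**2 - 197*c) - 78)/3 = -(-78 + c**2 - 197*c)/3 = 26 - c**2/3 + 197*c/3)
42188/p(-52) = 42188/(26 - 1/3*(-52)**2 + (197/3)*(-52)) = 42188/(26 - 1/3*2704 - 10244/3) = 42188/(26 - 2704/3 - 10244/3) = 42188/(-4290) = 42188*(-1/4290) = -21094/2145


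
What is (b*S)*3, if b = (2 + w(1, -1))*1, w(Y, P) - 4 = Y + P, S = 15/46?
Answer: 135/23 ≈ 5.8696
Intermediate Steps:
S = 15/46 (S = 15*(1/46) = 15/46 ≈ 0.32609)
w(Y, P) = 4 + P + Y (w(Y, P) = 4 + (Y + P) = 4 + (P + Y) = 4 + P + Y)
b = 6 (b = (2 + (4 - 1 + 1))*1 = (2 + 4)*1 = 6*1 = 6)
(b*S)*3 = (6*(15/46))*3 = (45/23)*3 = 135/23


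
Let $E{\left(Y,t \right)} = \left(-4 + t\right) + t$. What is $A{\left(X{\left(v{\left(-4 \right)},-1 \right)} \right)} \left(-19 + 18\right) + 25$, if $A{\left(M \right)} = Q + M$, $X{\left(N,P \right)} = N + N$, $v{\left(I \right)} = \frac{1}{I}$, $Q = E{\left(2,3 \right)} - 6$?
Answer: $\frac{59}{2} \approx 29.5$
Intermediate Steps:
$E{\left(Y,t \right)} = -4 + 2 t$
$Q = -4$ ($Q = \left(-4 + 2 \cdot 3\right) - 6 = \left(-4 + 6\right) - 6 = 2 - 6 = -4$)
$X{\left(N,P \right)} = 2 N$
$A{\left(M \right)} = -4 + M$
$A{\left(X{\left(v{\left(-4 \right)},-1 \right)} \right)} \left(-19 + 18\right) + 25 = \left(-4 + \frac{2}{-4}\right) \left(-19 + 18\right) + 25 = \left(-4 + 2 \left(- \frac{1}{4}\right)\right) \left(-1\right) + 25 = \left(-4 - \frac{1}{2}\right) \left(-1\right) + 25 = \left(- \frac{9}{2}\right) \left(-1\right) + 25 = \frac{9}{2} + 25 = \frac{59}{2}$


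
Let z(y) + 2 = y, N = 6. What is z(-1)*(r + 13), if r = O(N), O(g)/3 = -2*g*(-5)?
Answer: -579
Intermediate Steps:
O(g) = 30*g (O(g) = 3*(-2*g*(-5)) = 3*(10*g) = 30*g)
z(y) = -2 + y
r = 180 (r = 30*6 = 180)
z(-1)*(r + 13) = (-2 - 1)*(180 + 13) = -3*193 = -579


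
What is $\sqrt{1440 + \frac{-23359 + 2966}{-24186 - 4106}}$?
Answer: $\frac{\sqrt{288301654729}}{14146} \approx 37.957$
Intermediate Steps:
$\sqrt{1440 + \frac{-23359 + 2966}{-24186 - 4106}} = \sqrt{1440 - \frac{20393}{-28292}} = \sqrt{1440 - - \frac{20393}{28292}} = \sqrt{1440 + \frac{20393}{28292}} = \sqrt{\frac{40760873}{28292}} = \frac{\sqrt{288301654729}}{14146}$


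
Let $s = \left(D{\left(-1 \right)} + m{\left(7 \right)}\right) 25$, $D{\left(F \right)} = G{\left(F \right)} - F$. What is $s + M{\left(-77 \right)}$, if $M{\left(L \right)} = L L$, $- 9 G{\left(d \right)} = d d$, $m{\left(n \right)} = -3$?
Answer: $\frac{52886}{9} \approx 5876.2$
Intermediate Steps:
$G{\left(d \right)} = - \frac{d^{2}}{9}$ ($G{\left(d \right)} = - \frac{d d}{9} = - \frac{d^{2}}{9}$)
$D{\left(F \right)} = - F - \frac{F^{2}}{9}$ ($D{\left(F \right)} = - \frac{F^{2}}{9} - F = - F - \frac{F^{2}}{9}$)
$M{\left(L \right)} = L^{2}$
$s = - \frac{475}{9}$ ($s = \left(\frac{1}{9} \left(-1\right) \left(-9 - -1\right) - 3\right) 25 = \left(\frac{1}{9} \left(-1\right) \left(-9 + 1\right) - 3\right) 25 = \left(\frac{1}{9} \left(-1\right) \left(-8\right) - 3\right) 25 = \left(\frac{8}{9} - 3\right) 25 = \left(- \frac{19}{9}\right) 25 = - \frac{475}{9} \approx -52.778$)
$s + M{\left(-77 \right)} = - \frac{475}{9} + \left(-77\right)^{2} = - \frac{475}{9} + 5929 = \frac{52886}{9}$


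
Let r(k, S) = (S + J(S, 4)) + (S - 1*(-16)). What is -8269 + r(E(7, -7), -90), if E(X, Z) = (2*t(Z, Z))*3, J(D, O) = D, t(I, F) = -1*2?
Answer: -8523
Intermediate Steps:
t(I, F) = -2
E(X, Z) = -12 (E(X, Z) = (2*(-2))*3 = -4*3 = -12)
r(k, S) = 16 + 3*S (r(k, S) = (S + S) + (S - 1*(-16)) = 2*S + (S + 16) = 2*S + (16 + S) = 16 + 3*S)
-8269 + r(E(7, -7), -90) = -8269 + (16 + 3*(-90)) = -8269 + (16 - 270) = -8269 - 254 = -8523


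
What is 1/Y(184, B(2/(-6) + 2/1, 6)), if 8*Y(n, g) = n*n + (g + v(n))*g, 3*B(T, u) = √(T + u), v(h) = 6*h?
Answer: 8584920/36299387543 - 31104*√69/36299387543 ≈ 0.00022939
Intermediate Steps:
B(T, u) = √(T + u)/3
Y(n, g) = n²/8 + g*(g + 6*n)/8 (Y(n, g) = (n*n + (g + 6*n)*g)/8 = (n² + g*(g + 6*n))/8 = n²/8 + g*(g + 6*n)/8)
1/Y(184, B(2/(-6) + 2/1, 6)) = 1/((√((2/(-6) + 2/1) + 6)/3)²/8 + (⅛)*184² + (¾)*(√((2/(-6) + 2/1) + 6)/3)*184) = 1/((√((2*(-⅙) + 2*1) + 6)/3)²/8 + (⅛)*33856 + (¾)*(√((2*(-⅙) + 2*1) + 6)/3)*184) = 1/((√((-⅓ + 2) + 6)/3)²/8 + 4232 + (¾)*(√((-⅓ + 2) + 6)/3)*184) = 1/((√(5/3 + 6)/3)²/8 + 4232 + (¾)*(√(5/3 + 6)/3)*184) = 1/((√(23/3)/3)²/8 + 4232 + (¾)*(√(23/3)/3)*184) = 1/(((√69/3)/3)²/8 + 4232 + (¾)*((√69/3)/3)*184) = 1/((√69/9)²/8 + 4232 + (¾)*(√69/9)*184) = 1/((⅛)*(23/27) + 4232 + 46*√69/3) = 1/(23/216 + 4232 + 46*√69/3) = 1/(914135/216 + 46*√69/3)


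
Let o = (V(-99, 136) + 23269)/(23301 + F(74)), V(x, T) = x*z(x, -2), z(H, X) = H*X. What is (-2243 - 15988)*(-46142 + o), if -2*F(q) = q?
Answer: 19569954300651/23264 ≈ 8.4121e+8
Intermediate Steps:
F(q) = -q/2
V(x, T) = -2*x² (V(x, T) = x*(x*(-2)) = x*(-2*x) = -2*x²)
o = 3667/23264 (o = (-2*(-99)² + 23269)/(23301 - ½*74) = (-2*9801 + 23269)/(23301 - 37) = (-19602 + 23269)/23264 = 3667*(1/23264) = 3667/23264 ≈ 0.15763)
(-2243 - 15988)*(-46142 + o) = (-2243 - 15988)*(-46142 + 3667/23264) = -18231*(-1073443821/23264) = 19569954300651/23264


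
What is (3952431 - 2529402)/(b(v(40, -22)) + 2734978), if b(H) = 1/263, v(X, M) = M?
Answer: 124752209/239766405 ≈ 0.52031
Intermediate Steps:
b(H) = 1/263
(3952431 - 2529402)/(b(v(40, -22)) + 2734978) = (3952431 - 2529402)/(1/263 + 2734978) = 1423029/(719299215/263) = 1423029*(263/719299215) = 124752209/239766405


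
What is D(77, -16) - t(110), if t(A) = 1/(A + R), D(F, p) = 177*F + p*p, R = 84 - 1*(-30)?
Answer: 3110239/224 ≈ 13885.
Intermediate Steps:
R = 114 (R = 84 + 30 = 114)
D(F, p) = p² + 177*F (D(F, p) = 177*F + p² = p² + 177*F)
t(A) = 1/(114 + A) (t(A) = 1/(A + 114) = 1/(114 + A))
D(77, -16) - t(110) = ((-16)² + 177*77) - 1/(114 + 110) = (256 + 13629) - 1/224 = 13885 - 1*1/224 = 13885 - 1/224 = 3110239/224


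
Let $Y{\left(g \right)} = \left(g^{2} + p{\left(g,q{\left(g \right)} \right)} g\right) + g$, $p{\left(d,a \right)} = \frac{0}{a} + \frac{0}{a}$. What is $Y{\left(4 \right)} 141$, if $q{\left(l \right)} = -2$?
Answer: $2820$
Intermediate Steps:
$p{\left(d,a \right)} = 0$ ($p{\left(d,a \right)} = 0 + 0 = 0$)
$Y{\left(g \right)} = g + g^{2}$ ($Y{\left(g \right)} = \left(g^{2} + 0 g\right) + g = \left(g^{2} + 0\right) + g = g^{2} + g = g + g^{2}$)
$Y{\left(4 \right)} 141 = 4 \left(1 + 4\right) 141 = 4 \cdot 5 \cdot 141 = 20 \cdot 141 = 2820$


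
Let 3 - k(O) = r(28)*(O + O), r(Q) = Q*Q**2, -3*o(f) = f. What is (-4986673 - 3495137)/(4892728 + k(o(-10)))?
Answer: -25445430/14239153 ≈ -1.7870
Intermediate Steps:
o(f) = -f/3
r(Q) = Q**3
k(O) = 3 - 43904*O (k(O) = 3 - 28**3*(O + O) = 3 - 21952*2*O = 3 - 43904*O)
(-4986673 - 3495137)/(4892728 + k(o(-10))) = (-4986673 - 3495137)/(4892728 + (3 - (-43904)*(-10)/3)) = -8481810/(4892728 + (3 - 43904*10/3)) = -8481810/(4892728 + (3 - 439040/3)) = -8481810/(4892728 - 439031/3) = -8481810/14239153/3 = -8481810*3/14239153 = -25445430/14239153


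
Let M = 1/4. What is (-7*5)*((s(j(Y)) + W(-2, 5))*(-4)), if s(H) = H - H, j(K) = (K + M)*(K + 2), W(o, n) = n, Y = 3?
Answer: 700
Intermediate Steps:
M = 1/4 ≈ 0.25000
j(K) = (2 + K)*(1/4 + K) (j(K) = (K + 1/4)*(K + 2) = (1/4 + K)*(2 + K) = (2 + K)*(1/4 + K))
s(H) = 0
(-7*5)*((s(j(Y)) + W(-2, 5))*(-4)) = (-7*5)*((0 + 5)*(-4)) = -175*(-4) = -35*(-20) = 700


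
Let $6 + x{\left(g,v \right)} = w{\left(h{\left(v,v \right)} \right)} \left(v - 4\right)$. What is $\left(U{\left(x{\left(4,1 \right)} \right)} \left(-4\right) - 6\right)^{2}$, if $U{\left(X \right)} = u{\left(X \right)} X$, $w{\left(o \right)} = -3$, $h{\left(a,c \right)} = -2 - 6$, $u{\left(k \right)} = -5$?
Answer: $2916$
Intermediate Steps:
$h{\left(a,c \right)} = -8$ ($h{\left(a,c \right)} = -2 - 6 = -8$)
$x{\left(g,v \right)} = 6 - 3 v$ ($x{\left(g,v \right)} = -6 - 3 \left(v - 4\right) = -6 - 3 \left(-4 + v\right) = -6 - \left(-12 + 3 v\right) = 6 - 3 v$)
$U{\left(X \right)} = - 5 X$
$\left(U{\left(x{\left(4,1 \right)} \right)} \left(-4\right) - 6\right)^{2} = \left(- 5 \left(6 - 3\right) \left(-4\right) - 6\right)^{2} = \left(\left(-5\right) 3 \left(-4\right) - 6\right)^{2} = \left(\left(-15\right) \left(-4\right) - 6\right)^{2} = \left(60 - 6\right)^{2} = 54^{2} = 2916$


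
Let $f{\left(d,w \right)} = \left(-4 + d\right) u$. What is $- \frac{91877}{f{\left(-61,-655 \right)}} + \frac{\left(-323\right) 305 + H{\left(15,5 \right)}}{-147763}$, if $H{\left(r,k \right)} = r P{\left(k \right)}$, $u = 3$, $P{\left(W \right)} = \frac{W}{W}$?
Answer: $\frac{13595228651}{28813785} \approx 471.83$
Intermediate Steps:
$P{\left(W \right)} = 1$
$H{\left(r,k \right)} = r$ ($H{\left(r,k \right)} = r 1 = r$)
$f{\left(d,w \right)} = -12 + 3 d$ ($f{\left(d,w \right)} = \left(-4 + d\right) 3 = -12 + 3 d$)
$- \frac{91877}{f{\left(-61,-655 \right)}} + \frac{\left(-323\right) 305 + H{\left(15,5 \right)}}{-147763} = - \frac{91877}{-12 + 3 \left(-61\right)} + \frac{\left(-323\right) 305 + 15}{-147763} = - \frac{91877}{-12 - 183} + \left(-98515 + 15\right) \left(- \frac{1}{147763}\right) = - \frac{91877}{-195} - - \frac{98500}{147763} = \left(-91877\right) \left(- \frac{1}{195}\right) + \frac{98500}{147763} = \frac{91877}{195} + \frac{98500}{147763} = \frac{13595228651}{28813785}$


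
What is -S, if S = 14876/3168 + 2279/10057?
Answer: -39206951/7965144 ≈ -4.9223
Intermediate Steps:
S = 39206951/7965144 (S = 14876*(1/3168) + 2279*(1/10057) = 3719/792 + 2279/10057 = 39206951/7965144 ≈ 4.9223)
-S = -1*39206951/7965144 = -39206951/7965144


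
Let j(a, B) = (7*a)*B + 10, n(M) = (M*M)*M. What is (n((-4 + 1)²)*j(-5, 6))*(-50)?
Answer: 7290000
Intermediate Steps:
n(M) = M³ (n(M) = M²*M = M³)
j(a, B) = 10 + 7*B*a (j(a, B) = 7*B*a + 10 = 10 + 7*B*a)
(n((-4 + 1)²)*j(-5, 6))*(-50) = (((-4 + 1)²)³*(10 + 7*6*(-5)))*(-50) = (((-3)²)³*(10 - 210))*(-50) = (9³*(-200))*(-50) = (729*(-200))*(-50) = -145800*(-50) = 7290000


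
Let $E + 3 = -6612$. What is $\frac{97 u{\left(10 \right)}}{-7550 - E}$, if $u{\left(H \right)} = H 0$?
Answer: $0$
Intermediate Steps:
$E = -6615$ ($E = -3 - 6612 = -6615$)
$u{\left(H \right)} = 0$
$\frac{97 u{\left(10 \right)}}{-7550 - E} = \frac{97 \cdot 0}{-7550 - -6615} = \frac{0}{-7550 + 6615} = \frac{0}{-935} = 0 \left(- \frac{1}{935}\right) = 0$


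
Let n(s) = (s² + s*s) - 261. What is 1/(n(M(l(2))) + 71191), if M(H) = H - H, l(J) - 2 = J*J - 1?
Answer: 1/70930 ≈ 1.4098e-5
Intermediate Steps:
l(J) = 1 + J² (l(J) = 2 + (J*J - 1) = 2 + (J² - 1) = 2 + (-1 + J²) = 1 + J²)
M(H) = 0
n(s) = -261 + 2*s² (n(s) = (s² + s²) - 261 = 2*s² - 261 = -261 + 2*s²)
1/(n(M(l(2))) + 71191) = 1/((-261 + 2*0²) + 71191) = 1/((-261 + 2*0) + 71191) = 1/((-261 + 0) + 71191) = 1/(-261 + 71191) = 1/70930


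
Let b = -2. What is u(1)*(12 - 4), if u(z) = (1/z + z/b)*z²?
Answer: 4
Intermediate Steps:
u(z) = z²*(1/z - z/2) (u(z) = (1/z + z/(-2))*z² = (1/z + z*(-½))*z² = (1/z - z/2)*z² = z²*(1/z - z/2))
u(1)*(12 - 4) = (1 - ½*1³)*(12 - 4) = (1 - ½*1)*8 = (1 - ½)*8 = (½)*8 = 4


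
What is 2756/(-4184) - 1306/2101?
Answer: -2813665/2197646 ≈ -1.2803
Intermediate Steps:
2756/(-4184) - 1306/2101 = 2756*(-1/4184) - 1306*1/2101 = -689/1046 - 1306/2101 = -2813665/2197646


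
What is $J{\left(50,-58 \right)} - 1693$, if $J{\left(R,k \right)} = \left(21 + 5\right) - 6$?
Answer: $-1673$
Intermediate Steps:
$J{\left(R,k \right)} = 20$ ($J{\left(R,k \right)} = 26 - 6 = 20$)
$J{\left(50,-58 \right)} - 1693 = 20 - 1693 = -1673$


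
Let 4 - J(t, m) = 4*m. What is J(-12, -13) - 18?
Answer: 38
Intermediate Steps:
J(t, m) = 4 - 4*m
J(-12, -13) - 18 = (4 - 4*(-13)) - 18 = (4 + 52) - 18 = 56 - 18 = 38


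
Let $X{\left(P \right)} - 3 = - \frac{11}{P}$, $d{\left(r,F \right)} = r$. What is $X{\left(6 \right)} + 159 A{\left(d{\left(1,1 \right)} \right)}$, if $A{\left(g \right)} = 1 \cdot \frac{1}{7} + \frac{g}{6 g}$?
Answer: $\frac{1058}{21} \approx 50.381$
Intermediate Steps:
$A{\left(g \right)} = \frac{13}{42}$ ($A{\left(g \right)} = 1 \cdot \frac{1}{7} + g \frac{1}{6 g} = \frac{1}{7} + \frac{1}{6} = \frac{13}{42}$)
$X{\left(P \right)} = 3 - \frac{11}{P}$
$X{\left(6 \right)} + 159 A{\left(d{\left(1,1 \right)} \right)} = \left(3 - \frac{11}{6}\right) + 159 \cdot \frac{13}{42} = \left(3 - \frac{11}{6}\right) + \frac{689}{14} = \frac{7}{6} + \frac{689}{14} = \frac{1058}{21}$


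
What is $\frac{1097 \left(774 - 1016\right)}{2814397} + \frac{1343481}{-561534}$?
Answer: $- \frac{42259801861}{16993329086} \approx -2.4868$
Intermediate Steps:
$\frac{1097 \left(774 - 1016\right)}{2814397} + \frac{1343481}{-561534} = 1097 \left(-242\right) \frac{1}{2814397} + 1343481 \left(- \frac{1}{561534}\right) = \left(-265474\right) \frac{1}{2814397} - \frac{447827}{187178} = - \frac{265474}{2814397} - \frac{447827}{187178} = - \frac{42259801861}{16993329086}$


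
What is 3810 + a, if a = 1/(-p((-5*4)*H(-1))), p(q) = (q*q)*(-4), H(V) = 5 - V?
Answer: 219456001/57600 ≈ 3810.0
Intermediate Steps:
p(q) = -4*q**2 (p(q) = q**2*(-4) = -4*q**2)
a = 1/57600 (a = 1/(-(-4)*((-5*4)*(5 - 1*(-1)))**2) = 1/(-(-4)*(-20*(5 + 1))**2) = 1/(-(-4)*(-20*6)**2) = 1/(-(-4)*(-120)**2) = 1/(-(-4)*14400) = 1/(-1*(-57600)) = 1/57600 ≈ 1.7361e-5)
3810 + a = 3810 + 1/57600 = 219456001/57600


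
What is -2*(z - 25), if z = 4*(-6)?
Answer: 98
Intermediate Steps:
z = -24
-2*(z - 25) = -2*(-24 - 25) = -2*(-49) = 98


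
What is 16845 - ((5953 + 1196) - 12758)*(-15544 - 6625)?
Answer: -124329076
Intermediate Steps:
16845 - ((5953 + 1196) - 12758)*(-15544 - 6625) = 16845 - (7149 - 12758)*(-22169) = 16845 - (-5609)*(-22169) = 16845 - 1*124345921 = 16845 - 124345921 = -124329076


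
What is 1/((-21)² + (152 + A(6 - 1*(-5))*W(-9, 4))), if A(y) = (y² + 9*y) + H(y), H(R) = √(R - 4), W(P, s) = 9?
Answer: 2573/6619762 - 9*√7/6619762 ≈ 0.00038509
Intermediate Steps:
H(R) = √(-4 + R)
A(y) = y² + √(-4 + y) + 9*y (A(y) = (y² + 9*y) + √(-4 + y) = y² + √(-4 + y) + 9*y)
1/((-21)² + (152 + A(6 - 1*(-5))*W(-9, 4))) = 1/((-21)² + (152 + ((6 - 1*(-5))² + √(-4 + (6 - 1*(-5))) + 9*(6 - 1*(-5)))*9)) = 1/(441 + (152 + ((6 + 5)² + √(-4 + (6 + 5)) + 9*(6 + 5))*9)) = 1/(441 + (152 + (11² + √(-4 + 11) + 9*11)*9)) = 1/(441 + (152 + (121 + √7 + 99)*9)) = 1/(441 + (152 + (220 + √7)*9)) = 1/(441 + (152 + (1980 + 9*√7))) = 1/(441 + (2132 + 9*√7)) = 1/(2573 + 9*√7)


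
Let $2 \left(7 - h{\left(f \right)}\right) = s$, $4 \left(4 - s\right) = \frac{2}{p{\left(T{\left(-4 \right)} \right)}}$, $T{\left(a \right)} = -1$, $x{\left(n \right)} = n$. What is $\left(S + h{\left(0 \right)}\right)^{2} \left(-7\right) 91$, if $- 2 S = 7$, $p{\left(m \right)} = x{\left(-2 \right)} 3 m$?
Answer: $- \frac{872053}{576} \approx -1514.0$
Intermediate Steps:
$p{\left(m \right)} = - 6 m$ ($p{\left(m \right)} = - 2 \cdot 3 m = - 6 m$)
$S = - \frac{7}{2}$ ($S = \left(- \frac{1}{2}\right) 7 = - \frac{7}{2} \approx -3.5$)
$s = \frac{47}{12}$ ($s = 4 - \frac{2 \frac{1}{\left(-6\right) \left(-1\right)}}{4} = 4 - \frac{2 \cdot \frac{1}{6}}{4} = 4 - \frac{1}{12} = \frac{47}{12} \approx 3.9167$)
$h{\left(f \right)} = \frac{121}{24}$ ($h{\left(f \right)} = 7 - \frac{47}{24} = \frac{121}{24}$)
$\left(S + h{\left(0 \right)}\right)^{2} \left(-7\right) 91 = \left(- \frac{7}{2} + \frac{121}{24}\right)^{2} \left(-7\right) 91 = \left(\frac{37}{24}\right)^{2} \left(-7\right) 91 = \frac{1369}{576} \left(-7\right) 91 = \left(- \frac{9583}{576}\right) 91 = - \frac{872053}{576}$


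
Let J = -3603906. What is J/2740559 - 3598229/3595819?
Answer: -22820152539025/9854554122821 ≈ -2.3157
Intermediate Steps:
J/2740559 - 3598229/3595819 = -3603906/2740559 - 3598229/3595819 = -22820152539025/9854554122821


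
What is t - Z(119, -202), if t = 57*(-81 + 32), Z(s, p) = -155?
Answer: -2638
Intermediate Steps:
t = -2793 (t = 57*(-49) = -2793)
t - Z(119, -202) = -2793 - 1*(-155) = -2793 + 155 = -2638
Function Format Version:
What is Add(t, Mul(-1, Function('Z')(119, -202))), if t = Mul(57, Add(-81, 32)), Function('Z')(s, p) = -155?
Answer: -2638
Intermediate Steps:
t = -2793 (t = Mul(57, -49) = -2793)
Add(t, Mul(-1, Function('Z')(119, -202))) = Add(-2793, Mul(-1, -155)) = Add(-2793, 155) = -2638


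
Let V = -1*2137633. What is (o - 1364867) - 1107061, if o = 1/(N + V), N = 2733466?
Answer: -1472856276023/595833 ≈ -2.4719e+6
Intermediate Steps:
V = -2137633
o = 1/595833 (o = 1/(2733466 - 2137633) = 1/595833 ≈ 1.6783e-6)
(o - 1364867) - 1107061 = (1/595833 - 1364867) - 1107061 = -813232799210/595833 - 1107061 = -1472856276023/595833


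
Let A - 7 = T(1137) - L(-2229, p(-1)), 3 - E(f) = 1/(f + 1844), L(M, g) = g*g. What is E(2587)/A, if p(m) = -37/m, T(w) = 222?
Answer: -3323/1262835 ≈ -0.0026314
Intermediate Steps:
L(M, g) = g**2
E(f) = 3 - 1/(1844 + f) (E(f) = 3 - 1/(f + 1844) = 3 - 1/(1844 + f))
A = -1140 (A = 7 + (222 - (-37/(-1))**2) = 7 + (222 - (-37*(-1))**2) = 7 + (222 - 1*37**2) = 7 + (222 - 1*1369) = 7 + (222 - 1369) = 7 - 1147 = -1140)
E(2587)/A = ((5531 + 3*2587)/(1844 + 2587))/(-1140) = ((5531 + 7761)/4431)*(-1/1140) = ((1/4431)*13292)*(-1/1140) = (13292/4431)*(-1/1140) = -3323/1262835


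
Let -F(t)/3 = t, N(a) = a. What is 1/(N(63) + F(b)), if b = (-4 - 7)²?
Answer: -1/300 ≈ -0.0033333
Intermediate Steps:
b = 121 (b = (-11)² = 121)
F(t) = -3*t
1/(N(63) + F(b)) = 1/(63 - 3*121) = 1/(63 - 363) = 1/(-300) = -1/300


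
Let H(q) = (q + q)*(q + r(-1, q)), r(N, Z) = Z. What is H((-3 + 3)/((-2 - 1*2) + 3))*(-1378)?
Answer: 0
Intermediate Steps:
H(q) = 4*q² (H(q) = (q + q)*(q + q) = (2*q)*(2*q) = 4*q²)
H((-3 + 3)/((-2 - 1*2) + 3))*(-1378) = (4*((-3 + 3)/((-2 - 1*2) + 3))²)*(-1378) = (4*(0/((-2 - 2) + 3))²)*(-1378) = (4*(0/(-4 + 3))²)*(-1378) = (4*(0/(-1))²)*(-1378) = (4*(0*(-1))²)*(-1378) = (4*0²)*(-1378) = (4*0)*(-1378) = 0*(-1378) = 0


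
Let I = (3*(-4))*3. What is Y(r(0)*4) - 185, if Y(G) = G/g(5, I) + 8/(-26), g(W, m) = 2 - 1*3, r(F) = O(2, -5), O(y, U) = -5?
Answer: -2149/13 ≈ -165.31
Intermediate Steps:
r(F) = -5
I = -36 (I = -12*3 = -36)
g(W, m) = -1 (g(W, m) = 2 - 3 = -1)
Y(G) = -4/13 - G (Y(G) = G/(-1) + 8/(-26) = G*(-1) + 8*(-1/26) = -G - 4/13 = -4/13 - G)
Y(r(0)*4) - 185 = (-4/13 - (-5)*4) - 185 = (-4/13 - 1*(-20)) - 185 = (-4/13 + 20) - 185 = 256/13 - 185 = -2149/13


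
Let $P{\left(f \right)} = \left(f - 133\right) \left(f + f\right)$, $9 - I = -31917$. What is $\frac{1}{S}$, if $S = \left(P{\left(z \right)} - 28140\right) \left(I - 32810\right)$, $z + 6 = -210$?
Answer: $- \frac{1}{108403152} \approx -9.2248 \cdot 10^{-9}$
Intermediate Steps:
$I = 31926$ ($I = 9 - -31917 = 9 + 31917 = 31926$)
$z = -216$ ($z = -6 - 210 = -216$)
$P{\left(f \right)} = 2 f \left(-133 + f\right)$ ($P{\left(f \right)} = \left(-133 + f\right) 2 f = 2 f \left(-133 + f\right)$)
$S = -108403152$ ($S = \left(2 \left(-216\right) \left(-133 - 216\right) - 28140\right) \left(31926 - 32810\right) = \left(2 \left(-216\right) \left(-349\right) - 28140\right) \left(-884\right) = \left(150768 - 28140\right) \left(-884\right) = 122628 \left(-884\right) = -108403152$)
$\frac{1}{S} = \frac{1}{-108403152} = - \frac{1}{108403152}$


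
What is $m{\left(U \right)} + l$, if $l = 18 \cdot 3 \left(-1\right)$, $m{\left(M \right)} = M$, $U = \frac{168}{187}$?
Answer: $- \frac{9930}{187} \approx -53.102$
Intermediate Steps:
$U = \frac{168}{187}$ ($U = 168 \cdot \frac{1}{187} = \frac{168}{187} \approx 0.8984$)
$l = -54$ ($l = 54 \left(-1\right) = -54$)
$m{\left(U \right)} + l = \frac{168}{187} - 54 = - \frac{9930}{187}$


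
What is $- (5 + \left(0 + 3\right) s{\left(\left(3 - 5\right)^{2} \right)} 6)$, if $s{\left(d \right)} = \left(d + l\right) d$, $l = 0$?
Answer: $-293$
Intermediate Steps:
$s{\left(d \right)} = d^{2}$ ($s{\left(d \right)} = \left(d + 0\right) d = d d = d^{2}$)
$- (5 + \left(0 + 3\right) s{\left(\left(3 - 5\right)^{2} \right)} 6) = - (5 + \left(0 + 3\right) \left(\left(3 - 5\right)^{2}\right)^{2} \cdot 6) = - (5 + 3 \left(\left(-2\right)^{2}\right)^{2} \cdot 6) = - (5 + 3 \cdot 4^{2} \cdot 6) = - (5 + 3 \cdot 16 \cdot 6) = - (5 + 48 \cdot 6) = - (5 + 288) = \left(-1\right) 293 = -293$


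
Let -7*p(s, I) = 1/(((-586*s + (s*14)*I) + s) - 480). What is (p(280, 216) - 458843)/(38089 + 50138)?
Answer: -2191929718441/421467437160 ≈ -5.2007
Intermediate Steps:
p(s, I) = -1/(7*(-480 - 585*s + 14*I*s)) (p(s, I) = -1/(7*(((-586*s + (s*14)*I) + s) - 480)) = -1/(7*(((-586*s + (14*s)*I) + s) - 480)) = -1/(7*(((-586*s + 14*I*s) + s) - 480)) = -1/(7*((-585*s + 14*I*s) - 480)) = -1/(7*(-480 - 585*s + 14*I*s)))
(p(280, 216) - 458843)/(38089 + 50138) = (1/(7*(480 + 585*280 - 14*216*280)) - 458843)/(38089 + 50138) = (1/(7*(480 + 163800 - 846720)) - 458843)/88227 = ((⅐)/(-682440) - 458843)*(1/88227) = ((⅐)*(-1/682440) - 458843)*(1/88227) = (-1/4777080 - 458843)*(1/88227) = -2191929718441/4777080*1/88227 = -2191929718441/421467437160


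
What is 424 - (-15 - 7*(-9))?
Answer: 376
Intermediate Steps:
424 - (-15 - 7*(-9)) = 424 - (-15 + 63) = 424 - 1*48 = 424 - 48 = 376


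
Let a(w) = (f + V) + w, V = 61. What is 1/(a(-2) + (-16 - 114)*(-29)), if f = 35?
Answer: 1/3864 ≈ 0.00025880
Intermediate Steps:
a(w) = 96 + w (a(w) = (35 + 61) + w = 96 + w)
1/(a(-2) + (-16 - 114)*(-29)) = 1/((96 - 2) + (-16 - 114)*(-29)) = 1/(94 - 130*(-29)) = 1/(94 + 3770) = 1/3864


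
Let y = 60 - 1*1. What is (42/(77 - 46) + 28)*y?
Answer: 53690/31 ≈ 1731.9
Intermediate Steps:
y = 59 (y = 60 - 1 = 59)
(42/(77 - 46) + 28)*y = (42/(77 - 46) + 28)*59 = (42/31 + 28)*59 = (910/31)*59 = 53690/31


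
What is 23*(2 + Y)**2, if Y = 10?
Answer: 3312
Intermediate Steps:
23*(2 + Y)**2 = 23*(2 + 10)**2 = 23*12**2 = 23*144 = 3312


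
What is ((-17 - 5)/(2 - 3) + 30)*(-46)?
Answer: -2392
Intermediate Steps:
((-17 - 5)/(2 - 3) + 30)*(-46) = (-22/(-1) + 30)*(-46) = (-22*(-1) + 30)*(-46) = (22 + 30)*(-46) = 52*(-46) = -2392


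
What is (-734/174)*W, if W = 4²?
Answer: -5872/87 ≈ -67.494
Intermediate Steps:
W = 16
(-734/174)*W = -734/174*16 = -734*1/174*16 = -367/87*16 = -5872/87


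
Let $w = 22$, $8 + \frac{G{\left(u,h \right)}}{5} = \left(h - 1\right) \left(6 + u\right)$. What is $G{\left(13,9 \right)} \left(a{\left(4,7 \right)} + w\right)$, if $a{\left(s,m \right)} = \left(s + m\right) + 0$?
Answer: $23760$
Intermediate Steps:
$G{\left(u,h \right)} = -40 + 5 \left(-1 + h\right) \left(6 + u\right)$ ($G{\left(u,h \right)} = -40 + 5 \left(h - 1\right) \left(6 + u\right) = -40 + 5 \left(-1 + h\right) \left(6 + u\right)$)
$a{\left(s,m \right)} = m + s$ ($a{\left(s,m \right)} = \left(m + s\right) + 0 = m + s$)
$G{\left(13,9 \right)} \left(a{\left(4,7 \right)} + w\right) = \left(-70 - 65 + 30 \cdot 9 + 5 \cdot 9 \cdot 13\right) \left(\left(7 + 4\right) + 22\right) = \left(-70 - 65 + 270 + 585\right) \left(11 + 22\right) = 720 \cdot 33 = 23760$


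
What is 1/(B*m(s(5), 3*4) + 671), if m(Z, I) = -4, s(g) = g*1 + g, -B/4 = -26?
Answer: 1/255 ≈ 0.0039216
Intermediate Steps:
B = 104 (B = -4*(-26) = 104)
s(g) = 2*g (s(g) = g + g = 2*g)
1/(B*m(s(5), 3*4) + 671) = 1/(104*(-4) + 671) = 1/(-416 + 671) = 1/255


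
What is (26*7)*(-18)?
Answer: -3276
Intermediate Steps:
(26*7)*(-18) = 182*(-18) = -3276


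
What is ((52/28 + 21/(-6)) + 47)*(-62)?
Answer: -19685/7 ≈ -2812.1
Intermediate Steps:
((52/28 + 21/(-6)) + 47)*(-62) = ((52*(1/28) + 21*(-⅙)) + 47)*(-62) = ((13/7 - 7/2) + 47)*(-62) = (-23/14 + 47)*(-62) = (635/14)*(-62) = -19685/7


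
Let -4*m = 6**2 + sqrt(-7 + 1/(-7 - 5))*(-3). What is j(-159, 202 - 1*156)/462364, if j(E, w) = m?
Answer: -9/462364 + I*sqrt(255)/3698912 ≈ -1.9465e-5 + 4.3171e-6*I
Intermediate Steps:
m = -9 + I*sqrt(255)/8 (m = -(6**2 + sqrt(-7 + 1/(-7 - 5))*(-3))/4 = -(36 + sqrt(-7 + 1/(-12))*(-3))/4 = -(36 + sqrt(-7 - 1/12)*(-3))/4 = -(36 + sqrt(-85/12)*(-3))/4 = -(36 + (I*sqrt(255)/6)*(-3))/4 = -(36 - I*sqrt(255)/2)/4 = -9 + I*sqrt(255)/8 ≈ -9.0 + 1.9961*I)
j(E, w) = -9 + I*sqrt(255)/8
j(-159, 202 - 1*156)/462364 = (-9 + I*sqrt(255)/8)/462364 = (-9 + I*sqrt(255)/8)*(1/462364) = -9/462364 + I*sqrt(255)/3698912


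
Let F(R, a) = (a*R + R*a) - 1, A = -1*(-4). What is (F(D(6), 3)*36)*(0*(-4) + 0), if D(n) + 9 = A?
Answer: 0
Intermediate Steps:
A = 4
D(n) = -5 (D(n) = -9 + 4 = -5)
F(R, a) = -1 + 2*R*a (F(R, a) = (R*a + R*a) - 1 = 2*R*a - 1 = -1 + 2*R*a)
(F(D(6), 3)*36)*(0*(-4) + 0) = ((-1 + 2*(-5)*3)*36)*(0*(-4) + 0) = ((-1 - 30)*36)*(0 + 0) = -31*36*0 = -1116*0 = 0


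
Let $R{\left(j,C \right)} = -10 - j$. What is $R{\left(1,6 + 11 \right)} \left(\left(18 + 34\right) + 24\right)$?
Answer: $-836$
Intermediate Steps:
$R{\left(1,6 + 11 \right)} \left(\left(18 + 34\right) + 24\right) = \left(-10 - 1\right) \left(\left(18 + 34\right) + 24\right) = \left(-10 - 1\right) \left(52 + 24\right) = \left(-11\right) 76 = -836$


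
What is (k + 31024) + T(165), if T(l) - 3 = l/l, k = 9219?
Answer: 40247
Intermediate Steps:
T(l) = 4 (T(l) = 3 + l/l = 3 + 1 = 4)
(k + 31024) + T(165) = (9219 + 31024) + 4 = 40243 + 4 = 40247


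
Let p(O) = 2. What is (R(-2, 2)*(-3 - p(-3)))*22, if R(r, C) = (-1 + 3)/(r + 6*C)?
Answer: -22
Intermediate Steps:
R(r, C) = 2/(r + 6*C)
(R(-2, 2)*(-3 - p(-3)))*22 = ((2/(-2 + 6*2))*(-3 - 1*2))*22 = ((2/(-2 + 12))*(-3 - 2))*22 = ((2/10)*(-5))*22 = ((2*(⅒))*(-5))*22 = ((⅕)*(-5))*22 = -1*22 = -22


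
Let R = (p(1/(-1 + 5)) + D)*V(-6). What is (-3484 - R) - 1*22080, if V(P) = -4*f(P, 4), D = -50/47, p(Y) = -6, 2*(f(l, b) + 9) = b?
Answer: -1192212/47 ≈ -25366.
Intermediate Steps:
f(l, b) = -9 + b/2
D = -50/47 (D = -50*1/47 = -50/47 ≈ -1.0638)
V(P) = 28 (V(P) = -4*(-9 + (½)*4) = -4*(-9 + 2) = -4*(-7) = 28)
R = -9296/47 (R = (-6 - 50/47)*28 = -332/47*28 = -9296/47 ≈ -197.79)
(-3484 - R) - 1*22080 = (-3484 - 1*(-9296/47)) - 1*22080 = (-3484 + 9296/47) - 22080 = -154452/47 - 22080 = -1192212/47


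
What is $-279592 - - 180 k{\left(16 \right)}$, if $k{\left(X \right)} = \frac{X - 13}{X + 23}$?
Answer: $- \frac{3634516}{13} \approx -2.7958 \cdot 10^{5}$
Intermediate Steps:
$k{\left(X \right)} = \frac{-13 + X}{23 + X}$
$-279592 - - 180 k{\left(16 \right)} = -279592 - - 180 \frac{-13 + 16}{23 + 16} = -279592 - - 180 \cdot \frac{1}{39} \cdot 3 = -279592 - \left(-180\right) \frac{1}{13} = -279592 - - \frac{180}{13} = -279592 + \frac{180}{13} = - \frac{3634516}{13}$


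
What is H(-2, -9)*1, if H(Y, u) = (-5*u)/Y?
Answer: -45/2 ≈ -22.500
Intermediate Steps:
H(Y, u) = -5*u/Y
H(-2, -9)*1 = -5*(-9)/(-2)*1 = -5*(-9)*(-½)*1 = -45/2*1 = -45/2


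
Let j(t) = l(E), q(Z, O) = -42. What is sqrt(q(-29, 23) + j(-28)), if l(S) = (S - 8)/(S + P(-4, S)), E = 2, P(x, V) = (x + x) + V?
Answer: 9*I*sqrt(2)/2 ≈ 6.364*I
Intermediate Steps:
P(x, V) = V + 2*x (P(x, V) = 2*x + V = V + 2*x)
l(S) = (-8 + S)/(-8 + 2*S) (l(S) = (S - 8)/(S + (S + 2*(-4))) = (-8 + S)/(S + (S - 8)) = (-8 + S)/(S + (-8 + S)) = (-8 + S)/(-8 + 2*S))
j(t) = 3/2 (j(t) = (-8 + 2)/(2*(-4 + 2)) = (1/2)*(-6)/(-2) = (1/2)*(-1/2)*(-6) = 3/2)
sqrt(q(-29, 23) + j(-28)) = sqrt(-42 + 3/2) = sqrt(-81/2) = 9*I*sqrt(2)/2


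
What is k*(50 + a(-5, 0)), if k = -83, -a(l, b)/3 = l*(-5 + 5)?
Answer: -4150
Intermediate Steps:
a(l, b) = 0 (a(l, b) = -3*l*(-5 + 5) = -3*l*0 = -3*0 = 0)
k*(50 + a(-5, 0)) = -83*(50 + 0) = -83*50 = -4150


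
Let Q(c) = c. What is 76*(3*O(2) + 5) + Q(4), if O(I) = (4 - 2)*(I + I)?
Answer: 2208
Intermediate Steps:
O(I) = 4*I (O(I) = 2*(2*I) = 4*I)
76*(3*O(2) + 5) + Q(4) = 76*(3*(4*2) + 5) + 4 = 76*(3*8 + 5) + 4 = 76*(24 + 5) + 4 = 76*29 + 4 = 2204 + 4 = 2208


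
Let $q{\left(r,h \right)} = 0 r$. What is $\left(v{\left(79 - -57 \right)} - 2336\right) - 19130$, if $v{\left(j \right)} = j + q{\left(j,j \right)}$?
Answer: $-21330$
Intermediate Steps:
$q{\left(r,h \right)} = 0$
$v{\left(j \right)} = j$ ($v{\left(j \right)} = j + 0 = j$)
$\left(v{\left(79 - -57 \right)} - 2336\right) - 19130 = \left(\left(79 - -57\right) - 2336\right) - 19130 = \left(\left(79 + 57\right) - 2336\right) - 19130 = \left(136 - 2336\right) - 19130 = -2200 - 19130 = -21330$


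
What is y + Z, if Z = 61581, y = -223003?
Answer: -161422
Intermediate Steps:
y + Z = -223003 + 61581 = -161422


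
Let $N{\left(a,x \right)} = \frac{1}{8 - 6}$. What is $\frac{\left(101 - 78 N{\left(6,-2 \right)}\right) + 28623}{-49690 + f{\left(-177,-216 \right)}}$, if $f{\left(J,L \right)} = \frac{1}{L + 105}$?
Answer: $- \frac{3184035}{5515591} \approx -0.57728$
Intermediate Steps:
$f{\left(J,L \right)} = \frac{1}{105 + L}$
$N{\left(a,x \right)} = \frac{1}{2}$
$\frac{\left(101 - 78 N{\left(6,-2 \right)}\right) + 28623}{-49690 + f{\left(-177,-216 \right)}} = \frac{\left(101 - 39\right) + 28623}{-49690 + \frac{1}{105 - 216}} = \frac{\left(101 - 39\right) + 28623}{-49690 + \frac{1}{-111}} = \frac{62 + 28623}{-49690 - \frac{1}{111}} = \frac{28685}{- \frac{5515591}{111}} = 28685 \left(- \frac{111}{5515591}\right) = - \frac{3184035}{5515591}$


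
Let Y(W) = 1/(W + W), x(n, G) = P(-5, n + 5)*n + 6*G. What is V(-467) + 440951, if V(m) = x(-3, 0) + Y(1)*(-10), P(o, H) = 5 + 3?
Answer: 440922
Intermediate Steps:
P(o, H) = 8
x(n, G) = 6*G + 8*n (x(n, G) = 8*n + 6*G = 6*G + 8*n)
Y(W) = 1/(2*W)
V(m) = -29 (V(m) = (6*0 + 8*(-3)) + ((½)/1)*(-10) = (0 - 24) + ((½)*1)*(-10) = -24 + (½)*(-10) = -24 - 5 = -29)
V(-467) + 440951 = -29 + 440951 = 440922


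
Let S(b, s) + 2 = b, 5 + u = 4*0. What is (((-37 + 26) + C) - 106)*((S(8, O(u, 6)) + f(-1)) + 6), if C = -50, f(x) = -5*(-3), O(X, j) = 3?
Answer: -4509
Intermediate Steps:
u = -5 (u = -5 + 4*0 = -5 + 0 = -5)
S(b, s) = -2 + b
f(x) = 15
(((-37 + 26) + C) - 106)*((S(8, O(u, 6)) + f(-1)) + 6) = (((-37 + 26) - 50) - 106)*(((-2 + 8) + 15) + 6) = ((-11 - 50) - 106)*((6 + 15) + 6) = (-61 - 106)*(21 + 6) = -167*27 = -4509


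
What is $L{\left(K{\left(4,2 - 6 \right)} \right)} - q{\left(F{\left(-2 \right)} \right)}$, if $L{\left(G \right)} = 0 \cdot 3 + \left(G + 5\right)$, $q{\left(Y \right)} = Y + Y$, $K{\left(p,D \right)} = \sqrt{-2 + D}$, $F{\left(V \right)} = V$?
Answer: $9 + i \sqrt{6} \approx 9.0 + 2.4495 i$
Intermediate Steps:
$q{\left(Y \right)} = 2 Y$
$L{\left(G \right)} = 5 + G$ ($L{\left(G \right)} = 0 + \left(5 + G\right) = 5 + G$)
$L{\left(K{\left(4,2 - 6 \right)} \right)} - q{\left(F{\left(-2 \right)} \right)} = \left(5 + \sqrt{-2 + \left(2 - 6\right)}\right) - 2 \left(-2\right) = \left(5 + \sqrt{-2 + \left(2 - 6\right)}\right) - -4 = \left(5 + \sqrt{-2 - 4}\right) + 4 = \left(5 + \sqrt{-6}\right) + 4 = \left(5 + i \sqrt{6}\right) + 4 = 9 + i \sqrt{6}$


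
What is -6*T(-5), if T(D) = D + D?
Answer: 60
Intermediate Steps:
T(D) = 2*D
-6*T(-5) = -12*(-5) = -6*(-10) = 60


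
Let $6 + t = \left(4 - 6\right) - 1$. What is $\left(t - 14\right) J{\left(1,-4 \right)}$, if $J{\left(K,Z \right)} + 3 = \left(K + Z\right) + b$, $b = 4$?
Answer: $46$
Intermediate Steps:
$t = -9$ ($t = -6 + \left(\left(4 - 6\right) - 1\right) = -6 - 3 = -9$)
$J{\left(K,Z \right)} = 1 + K + Z$ ($J{\left(K,Z \right)} = -3 + \left(\left(K + Z\right) + 4\right) = -3 + \left(4 + K + Z\right) = 1 + K + Z$)
$\left(t - 14\right) J{\left(1,-4 \right)} = \left(-9 - 14\right) \left(1 + 1 - 4\right) = \left(-23\right) \left(-2\right) = 46$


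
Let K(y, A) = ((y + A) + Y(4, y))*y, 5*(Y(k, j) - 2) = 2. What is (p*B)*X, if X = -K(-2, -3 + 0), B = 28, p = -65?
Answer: 9464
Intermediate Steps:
Y(k, j) = 12/5 (Y(k, j) = 2 + (⅕)*2 = 2 + ⅖ = 12/5)
K(y, A) = y*(12/5 + A + y) (K(y, A) = ((y + A) + 12/5)*y = ((A + y) + 12/5)*y = (12/5 + A + y)*y = y*(12/5 + A + y))
X = -26/5 (X = -(-2)*(12 + 5*(-3 + 0) + 5*(-2))/5 = -(-2)*(12 + 5*(-3) - 10)/5 = -(-2)*(12 - 15 - 10)/5 = -(-2)*(-13)/5 = -1*26/5 = -26/5 ≈ -5.2000)
(p*B)*X = -65*28*(-26/5) = -1820*(-26/5) = 9464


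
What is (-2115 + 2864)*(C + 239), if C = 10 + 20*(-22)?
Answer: -143059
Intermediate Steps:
C = -430 (C = 10 - 440 = -430)
(-2115 + 2864)*(C + 239) = (-2115 + 2864)*(-430 + 239) = 749*(-191) = -143059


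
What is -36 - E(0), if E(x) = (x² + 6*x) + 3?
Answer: -39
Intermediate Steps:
E(x) = 3 + x² + 6*x
-36 - E(0) = -36 - (3 + 0² + 6*0) = -36 - (3 + 0 + 0) = -36 - 1*3 = -36 - 3 = -39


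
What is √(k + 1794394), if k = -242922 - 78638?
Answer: √1472834 ≈ 1213.6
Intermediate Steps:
k = -321560
√(k + 1794394) = √(-321560 + 1794394) = √1472834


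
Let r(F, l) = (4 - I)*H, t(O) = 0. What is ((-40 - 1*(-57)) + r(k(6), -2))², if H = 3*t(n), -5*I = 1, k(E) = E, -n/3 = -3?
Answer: 289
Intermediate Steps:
n = 9 (n = -3*(-3) = 9)
I = -⅕ (I = -⅕*1 = -⅕ ≈ -0.20000)
H = 0 (H = 3*0 = 0)
r(F, l) = 0 (r(F, l) = (4 - 1*(-⅕))*0 = (4 + ⅕)*0 = (21/5)*0 = 0)
((-40 - 1*(-57)) + r(k(6), -2))² = ((-40 - 1*(-57)) + 0)² = ((-40 + 57) + 0)² = (17 + 0)² = 17² = 289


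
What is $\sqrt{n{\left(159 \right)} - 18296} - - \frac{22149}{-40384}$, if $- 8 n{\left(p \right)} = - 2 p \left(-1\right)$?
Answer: $- \frac{22149}{40384} + \frac{i \sqrt{73343}}{2} \approx -0.54846 + 135.41 i$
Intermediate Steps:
$n{\left(p \right)} = - \frac{p}{4}$ ($n{\left(p \right)} = - \frac{- 2 p \left(-1\right)}{8} = - \frac{2 p}{8} = - \frac{p}{4}$)
$\sqrt{n{\left(159 \right)} - 18296} - - \frac{22149}{-40384} = \sqrt{\left(- \frac{1}{4}\right) 159 - 18296} - - \frac{22149}{-40384} = \sqrt{- \frac{159}{4} - 18296} - \left(-22149\right) \left(- \frac{1}{40384}\right) = \sqrt{- \frac{73343}{4}} - \frac{22149}{40384} = \frac{i \sqrt{73343}}{2} - \frac{22149}{40384} = - \frac{22149}{40384} + \frac{i \sqrt{73343}}{2}$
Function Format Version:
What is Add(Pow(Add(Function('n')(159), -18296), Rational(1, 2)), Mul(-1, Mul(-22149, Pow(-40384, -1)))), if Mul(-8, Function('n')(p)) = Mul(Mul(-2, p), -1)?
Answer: Add(Rational(-22149, 40384), Mul(Rational(1, 2), I, Pow(73343, Rational(1, 2)))) ≈ Add(-0.54846, Mul(135.41, I))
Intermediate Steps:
Function('n')(p) = Mul(Rational(-1, 4), p) (Function('n')(p) = Mul(Rational(-1, 8), Mul(Mul(-2, p), -1)) = Mul(Rational(-1, 8), Mul(2, p)) = Mul(Rational(-1, 4), p))
Add(Pow(Add(Function('n')(159), -18296), Rational(1, 2)), Mul(-1, Mul(-22149, Pow(-40384, -1)))) = Add(Pow(Add(Mul(Rational(-1, 4), 159), -18296), Rational(1, 2)), Mul(-1, Mul(-22149, Pow(-40384, -1)))) = Add(Pow(Add(Rational(-159, 4), -18296), Rational(1, 2)), Mul(-1, Mul(-22149, Rational(-1, 40384)))) = Add(Pow(Rational(-73343, 4), Rational(1, 2)), Mul(-1, Rational(22149, 40384))) = Add(Mul(Rational(1, 2), I, Pow(73343, Rational(1, 2))), Rational(-22149, 40384)) = Add(Rational(-22149, 40384), Mul(Rational(1, 2), I, Pow(73343, Rational(1, 2))))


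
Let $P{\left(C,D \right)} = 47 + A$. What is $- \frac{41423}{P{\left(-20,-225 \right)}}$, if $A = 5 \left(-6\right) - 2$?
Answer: $- \frac{41423}{15} \approx -2761.5$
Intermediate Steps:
$A = -32$ ($A = -30 - 2 = -32$)
$P{\left(C,D \right)} = 15$ ($P{\left(C,D \right)} = 47 - 32 = 15$)
$- \frac{41423}{P{\left(-20,-225 \right)}} = - \frac{41423}{15}$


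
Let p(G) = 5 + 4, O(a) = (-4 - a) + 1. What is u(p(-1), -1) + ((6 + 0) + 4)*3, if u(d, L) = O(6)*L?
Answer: 39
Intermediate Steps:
O(a) = -3 - a
p(G) = 9
u(d, L) = -9*L (u(d, L) = (-3 - 1*6)*L = (-3 - 6)*L = -9*L)
u(p(-1), -1) + ((6 + 0) + 4)*3 = -9*(-1) + ((6 + 0) + 4)*3 = 9 + (6 + 4)*3 = 9 + 10*3 = 9 + 30 = 39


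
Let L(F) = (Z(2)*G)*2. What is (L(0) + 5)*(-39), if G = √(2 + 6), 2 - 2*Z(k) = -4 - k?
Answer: -195 - 624*√2 ≈ -1077.5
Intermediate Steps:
Z(k) = 3 + k/2 (Z(k) = 1 - (-4 - k)/2 = 1 + (2 + k/2) = 3 + k/2)
G = 2*√2 (G = √8 = 2*√2 ≈ 2.8284)
L(F) = 16*√2 (L(F) = ((3 + (½)*2)*(2*√2))*2 = ((3 + 1)*(2*√2))*2 = (4*(2*√2))*2 = (8*√2)*2 = 16*√2)
(L(0) + 5)*(-39) = (16*√2 + 5)*(-39) = (5 + 16*√2)*(-39) = -195 - 624*√2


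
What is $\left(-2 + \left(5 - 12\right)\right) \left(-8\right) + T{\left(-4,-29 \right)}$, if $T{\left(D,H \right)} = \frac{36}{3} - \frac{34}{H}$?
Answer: $\frac{2470}{29} \approx 85.172$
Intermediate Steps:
$T{\left(D,H \right)} = 12 - \frac{34}{H}$ ($T{\left(D,H \right)} = 36 \cdot \frac{1}{3} - \frac{34}{H} = 12 - \frac{34}{H}$)
$\left(-2 + \left(5 - 12\right)\right) \left(-8\right) + T{\left(-4,-29 \right)} = \left(-2 + \left(5 - 12\right)\right) \left(-8\right) + \left(12 - \frac{34}{-29}\right) = \left(-2 - 7\right) \left(-8\right) + \left(12 - - \frac{34}{29}\right) = \left(-9\right) \left(-8\right) + \left(12 + \frac{34}{29}\right) = 72 + \frac{382}{29} = \frac{2470}{29}$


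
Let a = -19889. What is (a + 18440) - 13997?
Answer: -15446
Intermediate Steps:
(a + 18440) - 13997 = (-19889 + 18440) - 13997 = -1449 - 13997 = -15446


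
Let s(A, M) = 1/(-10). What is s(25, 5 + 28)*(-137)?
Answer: 137/10 ≈ 13.700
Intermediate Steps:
s(A, M) = -⅒
s(25, 5 + 28)*(-137) = -⅒*(-137) = 137/10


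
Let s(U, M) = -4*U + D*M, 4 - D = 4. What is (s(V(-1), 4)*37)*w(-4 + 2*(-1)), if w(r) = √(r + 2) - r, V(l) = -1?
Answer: 888 + 296*I ≈ 888.0 + 296.0*I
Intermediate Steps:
D = 0 (D = 4 - 1*4 = 4 - 4 = 0)
s(U, M) = -4*U (s(U, M) = -4*U + 0*M = -4*U + 0 = -4*U)
w(r) = √(2 + r) - r
(s(V(-1), 4)*37)*w(-4 + 2*(-1)) = (-4*(-1)*37)*(√(2 + (-4 + 2*(-1))) - (-4 + 2*(-1))) = (4*37)*(√(2 + (-4 - 2)) - (-4 - 2)) = 148*(√(2 - 6) - 1*(-6)) = 148*(√(-4) + 6) = 148*(2*I + 6) = 148*(6 + 2*I) = 888 + 296*I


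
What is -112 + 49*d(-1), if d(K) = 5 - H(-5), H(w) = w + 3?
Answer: 231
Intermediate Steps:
H(w) = 3 + w
d(K) = 7 (d(K) = 5 - (3 - 5) = 5 - 1*(-2) = 5 + 2 = 7)
-112 + 49*d(-1) = -112 + 49*7 = -112 + 343 = 231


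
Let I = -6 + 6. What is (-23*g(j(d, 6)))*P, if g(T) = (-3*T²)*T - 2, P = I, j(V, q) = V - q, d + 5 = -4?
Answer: 0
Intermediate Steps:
d = -9 (d = -5 - 4 = -9)
I = 0
P = 0
g(T) = -2 - 3*T³ (g(T) = -3*T³ - 2 = -2 - 3*T³)
(-23*g(j(d, 6)))*P = -23*(-2 - 3*(-9 - 1*6)³)*0 = -23*(-2 - 3*(-9 - 6)³)*0 = -23*(-2 - 3*(-15)³)*0 = -23*(-2 - 3*(-3375))*0 = -23*(-2 + 10125)*0 = -23*10123*0 = -232829*0 = 0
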